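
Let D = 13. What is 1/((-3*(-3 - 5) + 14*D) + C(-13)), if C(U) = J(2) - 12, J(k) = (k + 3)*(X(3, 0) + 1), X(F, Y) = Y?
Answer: 1/199 ≈ 0.0050251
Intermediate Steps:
J(k) = 3 + k (J(k) = (k + 3)*(0 + 1) = (3 + k)*1 = 3 + k)
C(U) = -7 (C(U) = (3 + 2) - 12 = 5 - 12 = -7)
1/((-3*(-3 - 5) + 14*D) + C(-13)) = 1/((-3*(-3 - 5) + 14*13) - 7) = 1/((-3*(-8) + 182) - 7) = 1/((24 + 182) - 7) = 1/(206 - 7) = 1/199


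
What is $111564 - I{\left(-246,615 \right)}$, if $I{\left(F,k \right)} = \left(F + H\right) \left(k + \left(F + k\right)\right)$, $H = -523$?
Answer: $868260$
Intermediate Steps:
$I{\left(F,k \right)} = \left(-523 + F\right) \left(F + 2 k\right)$ ($I{\left(F,k \right)} = \left(F - 523\right) \left(k + \left(F + k\right)\right) = \left(-523 + F\right) \left(F + 2 k\right)$)
$111564 - I{\left(-246,615 \right)} = 111564 - \left(\left(-246\right)^{2} - 643290 - -128658 + 2 \left(-246\right) 615\right) = 111564 - \left(60516 - 643290 + 128658 - 302580\right) = 111564 - -756696 = 111564 + 756696 = 868260$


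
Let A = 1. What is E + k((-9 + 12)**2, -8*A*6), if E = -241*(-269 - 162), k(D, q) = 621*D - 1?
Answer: 109459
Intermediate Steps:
k(D, q) = -1 + 621*D
E = 103871 (E = -241*(-431) = 103871)
E + k((-9 + 12)**2, -8*A*6) = 103871 + (-1 + 621*(-9 + 12)**2) = 103871 + (-1 + 621*3**2) = 103871 + (-1 + 621*9) = 103871 + (-1 + 5589) = 103871 + 5588 = 109459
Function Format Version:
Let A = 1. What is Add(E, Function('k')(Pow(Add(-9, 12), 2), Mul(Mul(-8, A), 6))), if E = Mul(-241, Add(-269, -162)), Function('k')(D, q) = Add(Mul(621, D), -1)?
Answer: 109459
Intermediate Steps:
Function('k')(D, q) = Add(-1, Mul(621, D))
E = 103871 (E = Mul(-241, -431) = 103871)
Add(E, Function('k')(Pow(Add(-9, 12), 2), Mul(Mul(-8, A), 6))) = Add(103871, Add(-1, Mul(621, Pow(Add(-9, 12), 2)))) = Add(103871, Add(-1, Mul(621, Pow(3, 2)))) = Add(103871, Add(-1, Mul(621, 9))) = Add(103871, Add(-1, 5589)) = Add(103871, 5588) = 109459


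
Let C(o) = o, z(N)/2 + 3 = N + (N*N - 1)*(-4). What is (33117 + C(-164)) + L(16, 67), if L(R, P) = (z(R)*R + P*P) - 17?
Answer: 5201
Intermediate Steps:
z(N) = 2 - 8*N² + 2*N (z(N) = -6 + 2*(N + (N*N - 1)*(-4)) = -6 + 2*(N + (N² - 1)*(-4)) = -6 + 2*(N + (-1 + N²)*(-4)) = -6 + 2*(N + (4 - 4*N²)) = -6 + 2*(4 + N - 4*N²) = -6 + (8 - 8*N² + 2*N) = 2 - 8*N² + 2*N)
L(R, P) = -17 + P² + R*(2 - 8*R² + 2*R) (L(R, P) = ((2 - 8*R² + 2*R)*R + P*P) - 17 = (R*(2 - 8*R² + 2*R) + P²) - 17 = (P² + R*(2 - 8*R² + 2*R)) - 17 = -17 + P² + R*(2 - 8*R² + 2*R))
(33117 + C(-164)) + L(16, 67) = (33117 - 164) + (-17 + 67² + 2*16*(1 + 16 - 4*16²)) = 32953 + (-17 + 4489 + 2*16*(1 + 16 - 4*256)) = 32953 + (-17 + 4489 + 2*16*(1 + 16 - 1024)) = 32953 + (-17 + 4489 + 2*16*(-1007)) = 32953 + (-17 + 4489 - 32224) = 32953 - 27752 = 5201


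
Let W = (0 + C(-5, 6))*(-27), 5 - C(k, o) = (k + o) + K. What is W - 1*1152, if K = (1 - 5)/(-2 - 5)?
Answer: -8712/7 ≈ -1244.6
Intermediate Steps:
K = 4/7 (K = -4/(-7) = -4*(-⅐) = 4/7 ≈ 0.57143)
C(k, o) = 31/7 - k - o (C(k, o) = 5 - ((k + o) + 4/7) = 5 - (4/7 + k + o) = 5 + (-4/7 - k - o) = 31/7 - k - o)
W = -648/7 (W = (0 + (31/7 - 1*(-5) - 1*6))*(-27) = (0 + (31/7 + 5 - 6))*(-27) = (0 + 24/7)*(-27) = (24/7)*(-27) = -648/7 ≈ -92.571)
W - 1*1152 = -648/7 - 1*1152 = -648/7 - 1152 = -8712/7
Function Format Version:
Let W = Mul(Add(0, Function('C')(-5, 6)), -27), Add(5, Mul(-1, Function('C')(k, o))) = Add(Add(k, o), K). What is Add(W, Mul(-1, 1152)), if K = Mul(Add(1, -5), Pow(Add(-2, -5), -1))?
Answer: Rational(-8712, 7) ≈ -1244.6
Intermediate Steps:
K = Rational(4, 7) (K = Mul(-4, Pow(-7, -1)) = Mul(-4, Rational(-1, 7)) = Rational(4, 7) ≈ 0.57143)
Function('C')(k, o) = Add(Rational(31, 7), Mul(-1, k), Mul(-1, o)) (Function('C')(k, o) = Add(5, Mul(-1, Add(Add(k, o), Rational(4, 7)))) = Add(5, Mul(-1, Add(Rational(4, 7), k, o))) = Add(5, Add(Rational(-4, 7), Mul(-1, k), Mul(-1, o))) = Add(Rational(31, 7), Mul(-1, k), Mul(-1, o)))
W = Rational(-648, 7) (W = Mul(Add(0, Add(Rational(31, 7), Mul(-1, -5), Mul(-1, 6))), -27) = Mul(Add(0, Add(Rational(31, 7), 5, -6)), -27) = Mul(Add(0, Rational(24, 7)), -27) = Mul(Rational(24, 7), -27) = Rational(-648, 7) ≈ -92.571)
Add(W, Mul(-1, 1152)) = Add(Rational(-648, 7), Mul(-1, 1152)) = Add(Rational(-648, 7), -1152) = Rational(-8712, 7)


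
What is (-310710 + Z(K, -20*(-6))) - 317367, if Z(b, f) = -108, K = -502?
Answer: -628185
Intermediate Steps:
(-310710 + Z(K, -20*(-6))) - 317367 = (-310710 - 108) - 317367 = -310818 - 317367 = -628185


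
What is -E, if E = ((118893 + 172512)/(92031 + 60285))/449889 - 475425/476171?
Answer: 10859499543260815/10876585752304668 ≈ 0.99843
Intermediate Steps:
E = -10859499543260815/10876585752304668 (E = (291405/152316)*(1/449889) - 475425*1/476171 = (291405*(1/152316))*(1/449889) - 475425/476171 = (97135/50772)*(1/449889) - 475425/476171 = 97135/22841764308 - 475425/476171 = -10859499543260815/10876585752304668 ≈ -0.99843)
-E = -1*(-10859499543260815/10876585752304668) = 10859499543260815/10876585752304668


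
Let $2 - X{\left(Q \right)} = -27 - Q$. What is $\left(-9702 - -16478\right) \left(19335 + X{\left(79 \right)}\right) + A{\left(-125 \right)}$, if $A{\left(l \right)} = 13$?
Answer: $131745781$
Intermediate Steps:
$X{\left(Q \right)} = 29 + Q$ ($X{\left(Q \right)} = 2 - \left(-27 - Q\right) = 2 + \left(27 + Q\right) = 29 + Q$)
$\left(-9702 - -16478\right) \left(19335 + X{\left(79 \right)}\right) + A{\left(-125 \right)} = \left(-9702 - -16478\right) \left(19335 + \left(29 + 79\right)\right) + 13 = \left(-9702 + 16478\right) \left(19335 + 108\right) + 13 = 6776 \cdot 19443 + 13 = 131745768 + 13 = 131745781$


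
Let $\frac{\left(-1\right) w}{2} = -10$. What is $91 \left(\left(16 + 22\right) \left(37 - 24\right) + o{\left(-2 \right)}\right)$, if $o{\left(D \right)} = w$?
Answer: $46774$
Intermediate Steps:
$w = 20$ ($w = \left(-2\right) \left(-10\right) = 20$)
$o{\left(D \right)} = 20$
$91 \left(\left(16 + 22\right) \left(37 - 24\right) + o{\left(-2 \right)}\right) = 91 \left(\left(16 + 22\right) \left(37 - 24\right) + 20\right) = 91 \left(38 \cdot 13 + 20\right) = 91 \left(494 + 20\right) = 91 \cdot 514 = 46774$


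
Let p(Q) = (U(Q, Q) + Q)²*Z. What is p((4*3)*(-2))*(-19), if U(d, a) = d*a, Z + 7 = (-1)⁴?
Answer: 34736256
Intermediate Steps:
Z = -6 (Z = -7 + (-1)⁴ = -7 + 1 = -6)
U(d, a) = a*d
p(Q) = -6*(Q + Q²)² (p(Q) = (Q*Q + Q)²*(-6) = (Q² + Q)²*(-6) = (Q + Q²)²*(-6) = -6*(Q + Q²)²)
p((4*3)*(-2))*(-19) = -6*((4*3)*(-2))²*(1 + (4*3)*(-2))²*(-19) = -6*(12*(-2))²*(1 + 12*(-2))²*(-19) = -6*(-24)²*(1 - 24)²*(-19) = -6*576*(-23)²*(-19) = -6*576*529*(-19) = -1828224*(-19) = 34736256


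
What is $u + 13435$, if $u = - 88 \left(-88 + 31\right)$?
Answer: $18451$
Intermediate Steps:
$u = 5016$ ($u = \left(-88\right) \left(-57\right) = 5016$)
$u + 13435 = 5016 + 13435 = 18451$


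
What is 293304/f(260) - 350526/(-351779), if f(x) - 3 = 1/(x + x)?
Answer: 53653204835406/549127019 ≈ 97706.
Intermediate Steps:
f(x) = 3 + 1/(2*x) (f(x) = 3 + 1/(x + x) = 3 + 1/(2*x))
293304/f(260) - 350526/(-351779) = 293304/(3 + (½)/260) - 350526/(-351779) = 293304/(3 + (½)*(1/260)) - 350526*(-1/351779) = 293304/(3 + 1/520) + 350526/351779 = 293304/(1561/520) + 350526/351779 = 293304*(520/1561) + 350526/351779 = 152518080/1561 + 350526/351779 = 53653204835406/549127019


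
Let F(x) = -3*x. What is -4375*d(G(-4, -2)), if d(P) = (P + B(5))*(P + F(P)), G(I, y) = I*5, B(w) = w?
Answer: 2625000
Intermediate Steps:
G(I, y) = 5*I
d(P) = -2*P*(5 + P) (d(P) = (P + 5)*(P - 3*P) = (5 + P)*(-2*P) = -2*P*(5 + P))
-4375*d(G(-4, -2)) = -8750*5*(-4)*(-5 - 5*(-4)) = -8750*(-20)*(-5 - 1*(-20)) = -8750*(-20)*(-5 + 20) = -8750*(-20)*15 = -4375*(-600) = 2625000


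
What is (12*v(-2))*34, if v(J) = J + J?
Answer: -1632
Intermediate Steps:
v(J) = 2*J
(12*v(-2))*34 = (12*(2*(-2)))*34 = (12*(-4))*34 = -48*34 = -1632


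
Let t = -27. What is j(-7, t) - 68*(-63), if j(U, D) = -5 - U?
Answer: 4286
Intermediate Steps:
j(-7, t) - 68*(-63) = (-5 - 1*(-7)) - 68*(-63) = (-5 + 7) - 1*(-4284) = 2 + 4284 = 4286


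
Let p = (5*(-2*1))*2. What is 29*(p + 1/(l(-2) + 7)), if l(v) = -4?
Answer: -1711/3 ≈ -570.33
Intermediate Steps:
p = -20 (p = (5*(-2))*2 = -10*2 = -20)
29*(p + 1/(l(-2) + 7)) = 29*(-20 + 1/(-4 + 7)) = 29*(-20 + 1/3) = 29*(-59/3) = -1711/3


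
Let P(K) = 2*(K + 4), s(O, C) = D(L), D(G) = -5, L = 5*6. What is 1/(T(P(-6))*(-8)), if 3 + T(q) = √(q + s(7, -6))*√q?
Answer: 1/72 ≈ 0.013889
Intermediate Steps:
L = 30
s(O, C) = -5
P(K) = 8 + 2*K (P(K) = 2*(4 + K) = 8 + 2*K)
T(q) = -3 + √q*√(-5 + q) (T(q) = -3 + √(q - 5)*√q = -3 + √(-5 + q)*√q = -3 + √q*√(-5 + q))
1/(T(P(-6))*(-8)) = 1/((-3 + √(8 + 2*(-6))*√(-5 + (8 + 2*(-6))))*(-8)) = 1/((-3 + √(8 - 12)*√(-5 + (8 - 12)))*(-8)) = 1/((-3 + √(-4)*√(-5 - 4))*(-8)) = 1/((-3 + (2*I)*√(-9))*(-8)) = 1/((-3 + (2*I)*(3*I))*(-8)) = 1/((-3 - 6)*(-8)) = 1/(-9*(-8)) = 1/72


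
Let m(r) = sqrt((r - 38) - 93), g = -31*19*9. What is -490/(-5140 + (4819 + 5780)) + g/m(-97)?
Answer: -490/5459 + 93*I*sqrt(57)/2 ≈ -0.08976 + 351.07*I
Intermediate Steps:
g = -5301 (g = -589*9 = -5301)
m(r) = sqrt(-131 + r) (m(r) = sqrt((-38 + r) - 93) = sqrt(-131 + r))
-490/(-5140 + (4819 + 5780)) + g/m(-97) = -490/(-5140 + (4819 + 5780)) - 5301/sqrt(-131 - 97) = -490/(-5140 + 10599) - 5301*(-I*sqrt(57)/114) = -490/5459 - 5301*(-I*sqrt(57)/114) = -490*1/5459 - (-93)*I*sqrt(57)/2 = -490/5459 + 93*I*sqrt(57)/2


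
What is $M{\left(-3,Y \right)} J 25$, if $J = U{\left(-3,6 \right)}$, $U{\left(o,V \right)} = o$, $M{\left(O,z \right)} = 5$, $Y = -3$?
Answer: $-375$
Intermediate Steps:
$J = -3$
$M{\left(-3,Y \right)} J 25 = 5 \left(-3\right) 25 = \left(-15\right) 25 = -375$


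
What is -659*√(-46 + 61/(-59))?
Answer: -3295*I*√6549/59 ≈ -4519.5*I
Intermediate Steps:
-659*√(-46 + 61/(-59)) = -659*√(-46 + 61*(-1/59)) = -659*√(-46 - 61/59) = -3295*I*√6549/59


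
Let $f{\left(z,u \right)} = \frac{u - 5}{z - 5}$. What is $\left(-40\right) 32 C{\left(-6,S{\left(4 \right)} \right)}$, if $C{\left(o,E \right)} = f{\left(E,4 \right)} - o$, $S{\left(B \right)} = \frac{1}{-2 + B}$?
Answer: $- \frac{71680}{9} \approx -7964.4$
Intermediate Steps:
$f{\left(z,u \right)} = \frac{-5 + u}{-5 + z}$
$C{\left(o,E \right)} = - o - \frac{1}{-5 + E}$ ($C{\left(o,E \right)} = \frac{-5 + 4}{-5 + E} - o = \frac{1}{-5 + E} \left(-1\right) - o = - \frac{1}{-5 + E} - o = - o - \frac{1}{-5 + E}$)
$\left(-40\right) 32 C{\left(-6,S{\left(4 \right)} \right)} = \left(-40\right) 32 \frac{-1 - - 6 \left(-5 + \frac{1}{-2 + 4}\right)}{-5 + \frac{1}{-2 + 4}} = - 1280 \frac{-1 - - 6 \left(-5 + \frac{1}{2}\right)}{-5 + \frac{1}{2}} = - 1280 \frac{-1 - \left(-6\right) \left(- \frac{9}{2}\right)}{- \frac{9}{2}} = - 1280 \left(- \frac{2 \left(-1 - 27\right)}{9}\right) = - 1280 \left(\left(- \frac{2}{9}\right) \left(-28\right)\right) = \left(-1280\right) \frac{56}{9} = - \frac{71680}{9}$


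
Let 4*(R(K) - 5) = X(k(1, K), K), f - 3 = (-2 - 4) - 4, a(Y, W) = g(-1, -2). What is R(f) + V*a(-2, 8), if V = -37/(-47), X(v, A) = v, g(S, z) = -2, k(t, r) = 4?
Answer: 208/47 ≈ 4.4255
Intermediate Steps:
a(Y, W) = -2
f = -7 (f = 3 + ((-2 - 4) - 4) = 3 + (-6 - 4) = 3 - 10 = -7)
V = 37/47 (V = -37*(-1/47) = 37/47 ≈ 0.78723)
R(K) = 6 (R(K) = 5 + (1/4)*4 = 5 + 1 = 6)
R(f) + V*a(-2, 8) = 6 + (37/47)*(-2) = 6 - 74/47 = 208/47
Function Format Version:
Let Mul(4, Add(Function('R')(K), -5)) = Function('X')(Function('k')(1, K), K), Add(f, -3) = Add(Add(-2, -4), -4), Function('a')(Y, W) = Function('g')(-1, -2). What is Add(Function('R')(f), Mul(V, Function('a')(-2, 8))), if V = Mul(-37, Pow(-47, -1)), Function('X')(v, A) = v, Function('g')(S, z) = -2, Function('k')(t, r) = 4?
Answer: Rational(208, 47) ≈ 4.4255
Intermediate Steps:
Function('a')(Y, W) = -2
f = -7 (f = Add(3, Add(Add(-2, -4), -4)) = Add(3, Add(-6, -4)) = Add(3, -10) = -7)
V = Rational(37, 47) (V = Mul(-37, Rational(-1, 47)) = Rational(37, 47) ≈ 0.78723)
Function('R')(K) = 6 (Function('R')(K) = Add(5, Mul(Rational(1, 4), 4)) = Add(5, 1) = 6)
Add(Function('R')(f), Mul(V, Function('a')(-2, 8))) = Add(6, Mul(Rational(37, 47), -2)) = Add(6, Rational(-74, 47)) = Rational(208, 47)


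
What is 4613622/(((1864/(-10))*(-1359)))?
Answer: 3844685/211098 ≈ 18.213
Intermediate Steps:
4613622/(((1864/(-10))*(-1359))) = 4613622/(((1864*(-1/10))*(-1359))) = 4613622/((-932/5*(-1359))) = 4613622/(1266588/5) = 4613622*(5/1266588) = 3844685/211098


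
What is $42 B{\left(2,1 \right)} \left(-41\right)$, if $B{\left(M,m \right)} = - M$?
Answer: $3444$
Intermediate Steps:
$42 B{\left(2,1 \right)} \left(-41\right) = 42 \left(\left(-1\right) 2\right) \left(-41\right) = 42 \left(-2\right) \left(-41\right) = \left(-84\right) \left(-41\right) = 3444$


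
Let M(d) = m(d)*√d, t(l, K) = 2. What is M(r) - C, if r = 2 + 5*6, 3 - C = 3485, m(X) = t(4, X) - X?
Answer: 3482 - 120*√2 ≈ 3312.3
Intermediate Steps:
m(X) = 2 - X
C = -3482 (C = 3 - 1*3485 = 3 - 3485 = -3482)
r = 32 (r = 2 + 30 = 32)
M(d) = √d*(2 - d) (M(d) = (2 - d)*√d = √d*(2 - d))
M(r) - C = √32*(2 - 1*32) - 1*(-3482) = (4*√2)*(2 - 32) + 3482 = (4*√2)*(-30) + 3482 = -120*√2 + 3482 = 3482 - 120*√2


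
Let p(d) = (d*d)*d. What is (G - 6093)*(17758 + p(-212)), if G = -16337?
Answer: 213317599100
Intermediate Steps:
p(d) = d³ (p(d) = d²*d = d³)
(G - 6093)*(17758 + p(-212)) = (-16337 - 6093)*(17758 + (-212)³) = -22430*(17758 - 9528128) = -22430*(-9510370) = 213317599100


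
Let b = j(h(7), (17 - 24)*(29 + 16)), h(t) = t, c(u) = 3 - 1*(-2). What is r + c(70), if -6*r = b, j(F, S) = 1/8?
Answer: 239/48 ≈ 4.9792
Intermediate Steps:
c(u) = 5 (c(u) = 3 + 2 = 5)
j(F, S) = ⅛
b = ⅛ ≈ 0.12500
r = -1/48 (r = -⅙*⅛ = -1/48 ≈ -0.020833)
r + c(70) = -1/48 + 5 = 239/48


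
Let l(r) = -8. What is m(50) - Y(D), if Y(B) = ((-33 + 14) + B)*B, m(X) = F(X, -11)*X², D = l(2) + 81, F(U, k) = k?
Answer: -31442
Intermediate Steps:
D = 73 (D = -8 + 81 = 73)
m(X) = -11*X²
Y(B) = B*(-19 + B) (Y(B) = (-19 + B)*B = B*(-19 + B))
m(50) - Y(D) = -11*50² - 73*(-19 + 73) = -11*2500 - 73*54 = -27500 - 1*3942 = -27500 - 3942 = -31442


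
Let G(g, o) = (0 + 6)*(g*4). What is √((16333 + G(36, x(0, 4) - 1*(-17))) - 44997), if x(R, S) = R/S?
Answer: 10*I*√278 ≈ 166.73*I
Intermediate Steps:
G(g, o) = 24*g (G(g, o) = 6*(4*g) = 24*g)
√((16333 + G(36, x(0, 4) - 1*(-17))) - 44997) = √((16333 + 24*36) - 44997) = √((16333 + 864) - 44997) = √(17197 - 44997) = √(-27800) = 10*I*√278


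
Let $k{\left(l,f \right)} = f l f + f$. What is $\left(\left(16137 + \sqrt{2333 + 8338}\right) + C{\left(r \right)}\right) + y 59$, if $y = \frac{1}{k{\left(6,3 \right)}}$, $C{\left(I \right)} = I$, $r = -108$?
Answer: $\frac{913712}{57} + \sqrt{10671} \approx 16133.0$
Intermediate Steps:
$k{\left(l,f \right)} = f + l f^{2}$ ($k{\left(l,f \right)} = l f^{2} + f = f + l f^{2}$)
$y = \frac{1}{57}$ ($y = \frac{1}{3 \left(1 + 3 \cdot 6\right)} = \frac{1}{3 \left(1 + 18\right)} = \frac{1}{3 \cdot 19} = \frac{1}{57} \approx 0.017544$)
$\left(\left(16137 + \sqrt{2333 + 8338}\right) + C{\left(r \right)}\right) + y 59 = \left(\left(16137 + \sqrt{2333 + 8338}\right) - 108\right) + \frac{1}{57} \cdot 59 = \left(\left(16137 + \sqrt{10671}\right) - 108\right) + \frac{59}{57} = \left(16029 + \sqrt{10671}\right) + \frac{59}{57} = \frac{913712}{57} + \sqrt{10671}$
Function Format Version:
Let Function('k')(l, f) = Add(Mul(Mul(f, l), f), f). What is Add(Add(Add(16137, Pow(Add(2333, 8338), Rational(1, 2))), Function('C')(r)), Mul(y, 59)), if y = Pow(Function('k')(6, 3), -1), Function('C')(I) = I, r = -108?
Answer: Add(Rational(913712, 57), Pow(10671, Rational(1, 2))) ≈ 16133.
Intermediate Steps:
Function('k')(l, f) = Add(f, Mul(l, Pow(f, 2))) (Function('k')(l, f) = Add(Mul(l, Pow(f, 2)), f) = Add(f, Mul(l, Pow(f, 2))))
y = Rational(1, 57) (y = Pow(Mul(3, Add(1, Mul(3, 6))), -1) = Pow(Mul(3, Add(1, 18)), -1) = Pow(Mul(3, 19), -1) = Pow(57, -1) = Rational(1, 57) ≈ 0.017544)
Add(Add(Add(16137, Pow(Add(2333, 8338), Rational(1, 2))), Function('C')(r)), Mul(y, 59)) = Add(Add(Add(16137, Pow(Add(2333, 8338), Rational(1, 2))), -108), Mul(Rational(1, 57), 59)) = Add(Add(Add(16137, Pow(10671, Rational(1, 2))), -108), Rational(59, 57)) = Add(Add(16029, Pow(10671, Rational(1, 2))), Rational(59, 57)) = Add(Rational(913712, 57), Pow(10671, Rational(1, 2)))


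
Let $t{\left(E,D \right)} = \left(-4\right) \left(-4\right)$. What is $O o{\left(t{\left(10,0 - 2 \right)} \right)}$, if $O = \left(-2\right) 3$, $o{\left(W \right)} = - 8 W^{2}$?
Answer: $12288$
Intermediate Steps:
$t{\left(E,D \right)} = 16$
$O = -6$
$O o{\left(t{\left(10,0 - 2 \right)} \right)} = - 6 \left(- 8 \cdot 16^{2}\right) = - 6 \left(\left(-8\right) 256\right) = \left(-6\right) \left(-2048\right) = 12288$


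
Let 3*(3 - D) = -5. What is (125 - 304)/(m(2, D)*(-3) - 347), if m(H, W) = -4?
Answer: 179/335 ≈ 0.53433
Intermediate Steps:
D = 14/3 (D = 3 - 1/3*(-5) = 3 + 5/3 = 14/3 ≈ 4.6667)
(125 - 304)/(m(2, D)*(-3) - 347) = (125 - 304)/(-4*(-3) - 347) = -179/(12 - 347) = -179/(-335) = -179*(-1/335) = 179/335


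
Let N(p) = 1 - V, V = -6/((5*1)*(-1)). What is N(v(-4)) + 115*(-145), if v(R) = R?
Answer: -83376/5 ≈ -16675.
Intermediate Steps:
V = 6/5 (V = -6/(5*(-1)) = -6/(-5) = -6*(-⅕) = 6/5 ≈ 1.2000)
N(p) = -⅕ (N(p) = 1 - 1*6/5 = 1 - 6/5 = -⅕)
N(v(-4)) + 115*(-145) = -⅕ + 115*(-145) = -⅕ - 16675 = -83376/5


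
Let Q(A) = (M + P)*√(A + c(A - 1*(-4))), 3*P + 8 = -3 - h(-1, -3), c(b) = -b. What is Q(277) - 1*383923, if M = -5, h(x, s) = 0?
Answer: -383923 - 52*I/3 ≈ -3.8392e+5 - 17.333*I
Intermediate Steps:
P = -11/3 (P = -8/3 + (-3 - 1*0)/3 = -8/3 + (-3 + 0)/3 = -8/3 + (⅓)*(-3) = -8/3 - 1 = -11/3 ≈ -3.6667)
Q(A) = -52*I/3 (Q(A) = (-5 - 11/3)*√(A - (A - 1*(-4))) = -26*√(A - (A + 4))/3 = -26*√(A - (4 + A))/3 = -26*√(A + (-4 - A))/3 = -52*I/3)
Q(277) - 1*383923 = -52*I/3 - 1*383923 = -52*I/3 - 383923 = -383923 - 52*I/3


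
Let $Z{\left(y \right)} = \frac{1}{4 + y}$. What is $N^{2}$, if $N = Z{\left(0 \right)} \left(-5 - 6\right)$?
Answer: $\frac{121}{16} \approx 7.5625$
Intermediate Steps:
$N = - \frac{11}{4}$ ($N = \frac{-5 - 6}{4 + 0} = \frac{1}{4} \left(-11\right) = - \frac{11}{4} \approx -2.75$)
$N^{2} = \left(- \frac{11}{4}\right)^{2} = \frac{121}{16}$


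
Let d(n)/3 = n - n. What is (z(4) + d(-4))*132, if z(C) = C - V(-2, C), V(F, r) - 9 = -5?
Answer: 0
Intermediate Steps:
V(F, r) = 4 (V(F, r) = 9 - 5 = 4)
d(n) = 0 (d(n) = 3*(n - n) = 3*0 = 0)
z(C) = -4 + C (z(C) = C - 1*4 = C - 4 = -4 + C)
(z(4) + d(-4))*132 = ((-4 + 4) + 0)*132 = (0 + 0)*132 = 0*132 = 0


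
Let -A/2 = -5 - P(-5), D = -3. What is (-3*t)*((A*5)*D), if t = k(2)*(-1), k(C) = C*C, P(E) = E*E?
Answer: -10800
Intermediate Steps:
P(E) = E²
A = 60 (A = -2*(-5 - 1*(-5)²) = -2*(-5 - 1*25) = -2*(-5 - 25) = -2*(-30) = 60)
k(C) = C²
t = -4 (t = 2²*(-1) = 4*(-1) = -4)
(-3*t)*((A*5)*D) = (-3*(-4))*((60*5)*(-3)) = 12*(300*(-3)) = 12*(-900) = -10800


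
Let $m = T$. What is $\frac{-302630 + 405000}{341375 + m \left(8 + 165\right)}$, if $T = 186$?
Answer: $\frac{102370}{373553} \approx 0.27404$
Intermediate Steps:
$m = 186$
$\frac{-302630 + 405000}{341375 + m \left(8 + 165\right)} = \frac{-302630 + 405000}{341375 + 186 \left(8 + 165\right)} = \frac{102370}{341375 + 186 \cdot 173} = \frac{102370}{341375 + 32178} = \frac{102370}{373553}$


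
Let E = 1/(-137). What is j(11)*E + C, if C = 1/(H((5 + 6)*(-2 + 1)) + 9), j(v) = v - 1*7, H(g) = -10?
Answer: -141/137 ≈ -1.0292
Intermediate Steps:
j(v) = -7 + v (j(v) = v - 7 = -7 + v)
E = -1/137 ≈ -0.0072993
C = -1 (C = 1/(-10 + 9) = 1/(-1) = -1)
j(11)*E + C = (-7 + 11)*(-1/137) - 1 = 4*(-1/137) - 1 = -4/137 - 1 = -141/137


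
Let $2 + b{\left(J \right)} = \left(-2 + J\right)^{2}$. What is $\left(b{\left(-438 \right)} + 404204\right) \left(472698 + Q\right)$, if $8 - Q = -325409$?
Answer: $477114743230$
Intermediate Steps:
$Q = 325417$ ($Q = 8 - -325409 = 8 + 325409 = 325417$)
$b{\left(J \right)} = -2 + \left(-2 + J\right)^{2}$
$\left(b{\left(-438 \right)} + 404204\right) \left(472698 + Q\right) = \left(\left(-2 + \left(-2 - 438\right)^{2}\right) + 404204\right) \left(472698 + 325417\right) = \left(\left(-2 + \left(-440\right)^{2}\right) + 404204\right) 798115 = \left(\left(-2 + 193600\right) + 404204\right) 798115 = \left(193598 + 404204\right) 798115 = 597802 \cdot 798115 = 477114743230$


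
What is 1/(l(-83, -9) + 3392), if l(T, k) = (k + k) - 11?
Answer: 1/3363 ≈ 0.00029735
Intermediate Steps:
l(T, k) = -11 + 2*k (l(T, k) = 2*k - 11 = -11 + 2*k)
1/(l(-83, -9) + 3392) = 1/((-11 + 2*(-9)) + 3392) = 1/((-11 - 18) + 3392) = 1/(-29 + 3392) = 1/3363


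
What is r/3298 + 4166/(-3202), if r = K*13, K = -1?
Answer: -6890547/5280098 ≈ -1.3050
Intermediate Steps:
r = -13 (r = -1*13 = -13)
r/3298 + 4166/(-3202) = -13/3298 + 4166/(-3202) = -13*1/3298 + 4166*(-1/3202) = -13/3298 - 2083/1601 = -6890547/5280098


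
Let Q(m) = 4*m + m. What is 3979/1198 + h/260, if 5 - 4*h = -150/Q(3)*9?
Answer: 425197/124592 ≈ 3.4127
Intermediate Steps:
Q(m) = 5*m
h = 95/4 (h = 5/4 - (-150/(5*3))*9/4 = 5/4 - (-150/15)*9/4 = 5/4 - (-10*1)*9/4 = 5/4 - (-5)*9/2 = 5/4 - ¼*(-90) = 5/4 + 45/2 = 95/4 ≈ 23.750)
3979/1198 + h/260 = 3979/1198 + (95/4)/260 = 3979*(1/1198) + (95/4)*(1/260) = 3979/1198 + 19/208 = 425197/124592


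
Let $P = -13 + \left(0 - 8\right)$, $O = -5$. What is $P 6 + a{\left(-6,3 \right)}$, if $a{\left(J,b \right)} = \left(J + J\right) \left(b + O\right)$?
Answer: $-102$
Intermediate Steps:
$a{\left(J,b \right)} = 2 J \left(-5 + b\right)$ ($a{\left(J,b \right)} = \left(J + J\right) \left(b - 5\right) = 2 J \left(-5 + b\right)$)
$P = -21$ ($P = -13 + \left(0 - 8\right) = -13 - 8 = -21$)
$P 6 + a{\left(-6,3 \right)} = \left(-21\right) 6 + 2 \left(-6\right) \left(-5 + 3\right) = -126 + 2 \left(-6\right) \left(-2\right) = -126 + 24 = -102$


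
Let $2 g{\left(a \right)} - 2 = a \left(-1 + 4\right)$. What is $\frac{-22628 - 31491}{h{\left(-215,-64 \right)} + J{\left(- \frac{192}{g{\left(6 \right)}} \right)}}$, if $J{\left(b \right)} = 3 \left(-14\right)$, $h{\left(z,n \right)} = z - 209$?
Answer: $\frac{54119}{466} \approx 116.14$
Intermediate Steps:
$h{\left(z,n \right)} = -209 + z$
$g{\left(a \right)} = 1 + \frac{3 a}{2}$ ($g{\left(a \right)} = 1 + \frac{a \left(-1 + 4\right)}{2} = 1 + \frac{a 3}{2} = 1 + \frac{3 a}{2}$)
$J{\left(b \right)} = -42$
$\frac{-22628 - 31491}{h{\left(-215,-64 \right)} + J{\left(- \frac{192}{g{\left(6 \right)}} \right)}} = \frac{-22628 - 31491}{\left(-209 - 215\right) - 42} = - \frac{54119}{-424 - 42} = - \frac{54119}{-466} = \left(-54119\right) \left(- \frac{1}{466}\right) = \frac{54119}{466}$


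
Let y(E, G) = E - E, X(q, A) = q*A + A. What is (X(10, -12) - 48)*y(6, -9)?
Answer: 0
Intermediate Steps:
X(q, A) = A + A*q (X(q, A) = A*q + A = A + A*q)
y(E, G) = 0
(X(10, -12) - 48)*y(6, -9) = (-12*(1 + 10) - 48)*0 = (-12*11 - 48)*0 = (-132 - 48)*0 = -180*0 = 0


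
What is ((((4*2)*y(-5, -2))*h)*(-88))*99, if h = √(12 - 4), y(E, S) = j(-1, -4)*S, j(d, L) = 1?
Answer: 278784*√2 ≈ 3.9426e+5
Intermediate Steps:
y(E, S) = S (y(E, S) = 1*S = S)
h = 2*√2 (h = √8 = 2*√2 ≈ 2.8284)
((((4*2)*y(-5, -2))*h)*(-88))*99 = ((((4*2)*(-2))*(2*√2))*(-88))*99 = (((8*(-2))*(2*√2))*(-88))*99 = (-32*√2*(-88))*99 = (2816*√2)*99 = 278784*√2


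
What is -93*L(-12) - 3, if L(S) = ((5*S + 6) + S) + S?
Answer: 7251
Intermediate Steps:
L(S) = 6 + 7*S (L(S) = ((6 + 5*S) + S) + S = (6 + 6*S) + S = 6 + 7*S)
-93*L(-12) - 3 = -93*(6 + 7*(-12)) - 3 = -93*(6 - 84) - 3 = -93*(-78) - 3 = 7254 - 3 = 7251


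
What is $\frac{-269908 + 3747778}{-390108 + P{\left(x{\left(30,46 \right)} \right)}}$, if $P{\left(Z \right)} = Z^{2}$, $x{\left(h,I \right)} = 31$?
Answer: $- \frac{316170}{35377} \approx -8.9372$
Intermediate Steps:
$\frac{-269908 + 3747778}{-390108 + P{\left(x{\left(30,46 \right)} \right)}} = \frac{-269908 + 3747778}{-390108 + 31^{2}} = \frac{3477870}{-390108 + 961} = \frac{3477870}{-389147} = 3477870 \left(- \frac{1}{389147}\right) = - \frac{316170}{35377}$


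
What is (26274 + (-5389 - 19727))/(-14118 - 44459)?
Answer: -1158/58577 ≈ -0.019769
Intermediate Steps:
(26274 + (-5389 - 19727))/(-14118 - 44459) = (26274 - 25116)/(-58577) = 1158*(-1/58577) = -1158/58577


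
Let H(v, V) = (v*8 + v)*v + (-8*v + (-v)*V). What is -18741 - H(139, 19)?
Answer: -188877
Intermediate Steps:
H(v, V) = -8*v + 9*v² - V*v (H(v, V) = (8*v + v)*v + (-8*v - V*v) = (9*v)*v + (-8*v - V*v) = 9*v² + (-8*v - V*v) = -8*v + 9*v² - V*v)
-18741 - H(139, 19) = -18741 - 139*(-8 - 1*19 + 9*139) = -18741 - 139*(-8 - 19 + 1251) = -18741 - 139*1224 = -18741 - 1*170136 = -18741 - 170136 = -188877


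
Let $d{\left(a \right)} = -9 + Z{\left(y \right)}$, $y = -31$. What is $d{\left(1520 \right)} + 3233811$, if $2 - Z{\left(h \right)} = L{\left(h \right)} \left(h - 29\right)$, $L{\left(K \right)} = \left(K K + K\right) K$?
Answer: $1504004$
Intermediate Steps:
$L{\left(K \right)} = K \left(K + K^{2}\right)$ ($L{\left(K \right)} = \left(K^{2} + K\right) K = \left(K + K^{2}\right) K = K \left(K + K^{2}\right)$)
$Z{\left(h \right)} = 2 - h^{2} \left(1 + h\right) \left(-29 + h\right)$ ($Z{\left(h \right)} = 2 - h^{2} \left(1 + h\right) \left(h - 29\right) = 2 - h^{2} \left(1 + h\right) \left(-29 + h\right)$)
$d{\left(a \right)} = -1729807$ ($d{\left(a \right)} = -9 + \left(2 - \left(-31\right)^{4} + 28 \left(-31\right)^{3} + 29 \left(-31\right)^{2}\right) = -9 + \left(2 - 923521 + 28 \left(-29791\right) + 29 \cdot 961\right) = -9 + \left(2 - 923521 - 834148 + 27869\right) = -9 - 1729798 = -1729807$)
$d{\left(1520 \right)} + 3233811 = -1729807 + 3233811 = 1504004$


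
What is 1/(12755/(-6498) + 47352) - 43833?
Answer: -13486561147155/307680541 ≈ -43833.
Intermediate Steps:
1/(12755/(-6498) + 47352) - 43833 = 1/(12755*(-1/6498) + 47352) - 43833 = 1/(-12755/6498 + 47352) - 43833 = 1/(307680541/6498) - 43833 = 6498/307680541 - 43833 = -13486561147155/307680541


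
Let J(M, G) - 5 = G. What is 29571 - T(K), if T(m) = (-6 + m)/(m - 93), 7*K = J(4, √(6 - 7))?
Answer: 12340457104/417317 + 609*I/417317 ≈ 29571.0 + 0.0014593*I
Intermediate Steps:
J(M, G) = 5 + G
K = 5/7 + I/7 (K = (5 + √(6 - 7))/7 = (5 + √(-1))/7 = (5 + I)/7 = 5/7 + I/7 ≈ 0.71429 + 0.14286*I)
T(m) = (-6 + m)/(-93 + m)
29571 - T(K) = 29571 - (-6 + (5/7 + I/7))/(-93 + (5/7 + I/7)) = 29571 - (-37/7 + I/7)/(-646/7 + I/7) = 29571 - 49*(-646/7 - I/7)/417317*(-37/7 + I/7) = 29571 - 49*(-646/7 - I/7)*(-37/7 + I/7)/417317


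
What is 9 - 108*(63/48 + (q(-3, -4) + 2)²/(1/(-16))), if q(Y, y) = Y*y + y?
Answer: 690669/4 ≈ 1.7267e+5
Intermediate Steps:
q(Y, y) = y + Y*y
9 - 108*(63/48 + (q(-3, -4) + 2)²/(1/(-16))) = 9 - 108*(63/48 + (-4*(1 - 3) + 2)²/(1/(-16))) = 9 - 108*(63*(1/48) + (-4*(-2) + 2)²/(-1/16)) = 9 - 108*(21/16 + (8 + 2)²*(-16)) = 9 - 108*(21/16 + 10²*(-16)) = 9 - 108*(21/16 + 100*(-16)) = 9 - 108*(21/16 - 1600) = 9 - 108*(-25579/16) = 9 + 690633/4 = 690669/4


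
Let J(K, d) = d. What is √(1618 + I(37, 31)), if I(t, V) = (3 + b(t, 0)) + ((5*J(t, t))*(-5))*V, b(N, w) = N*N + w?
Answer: I*√25685 ≈ 160.27*I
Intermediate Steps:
b(N, w) = w + N² (b(N, w) = N² + w = w + N²)
I(t, V) = 3 + t² - 25*V*t (I(t, V) = (3 + (0 + t²)) + ((5*t)*(-5))*V = (3 + t²) + (-25*t)*V = (3 + t²) - 25*V*t = 3 + t² - 25*V*t)
√(1618 + I(37, 31)) = √(1618 + (3 + 37² - 25*31*37)) = √(1618 + (3 + 1369 - 28675)) = √(1618 - 27303) = √(-25685) = I*√25685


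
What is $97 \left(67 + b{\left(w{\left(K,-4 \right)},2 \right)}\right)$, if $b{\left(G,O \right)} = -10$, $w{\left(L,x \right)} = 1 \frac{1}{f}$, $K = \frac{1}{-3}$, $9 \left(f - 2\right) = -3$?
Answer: $5529$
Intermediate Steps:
$f = \frac{5}{3}$ ($f = 2 + \frac{1}{9} \left(-3\right) = 2 - \frac{1}{3} = \frac{5}{3} \approx 1.6667$)
$K = - \frac{1}{3} \approx -0.33333$
$w{\left(L,x \right)} = \frac{3}{5}$ ($w{\left(L,x \right)} = 1 \frac{1}{\frac{5}{3}} = 1 \cdot \frac{3}{5} = \frac{3}{5}$)
$97 \left(67 + b{\left(w{\left(K,-4 \right)},2 \right)}\right) = 97 \left(67 - 10\right) = 97 \cdot 57 = 5529$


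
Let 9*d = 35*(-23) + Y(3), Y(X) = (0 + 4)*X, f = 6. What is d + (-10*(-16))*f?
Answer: 7847/9 ≈ 871.89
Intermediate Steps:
Y(X) = 4*X
d = -793/9 (d = (35*(-23) + 4*3)/9 = (-805 + 12)/9 = (1/9)*(-793) = -793/9 ≈ -88.111)
d + (-10*(-16))*f = -793/9 - 10*(-16)*6 = -793/9 + 160*6 = -793/9 + 960 = 7847/9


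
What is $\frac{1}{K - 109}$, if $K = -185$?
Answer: $- \frac{1}{294} \approx -0.0034014$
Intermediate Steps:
$\frac{1}{K - 109} = \frac{1}{-185 - 109} = \frac{1}{-294} = - \frac{1}{294}$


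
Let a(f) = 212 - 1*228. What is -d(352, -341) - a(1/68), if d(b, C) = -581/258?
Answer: 4709/258 ≈ 18.252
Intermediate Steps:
d(b, C) = -581/258 (d(b, C) = -581*1/258 = -581/258)
a(f) = -16 (a(f) = 212 - 228 = -16)
-d(352, -341) - a(1/68) = -1*(-581/258) - 1*(-16) = 581/258 + 16 = 4709/258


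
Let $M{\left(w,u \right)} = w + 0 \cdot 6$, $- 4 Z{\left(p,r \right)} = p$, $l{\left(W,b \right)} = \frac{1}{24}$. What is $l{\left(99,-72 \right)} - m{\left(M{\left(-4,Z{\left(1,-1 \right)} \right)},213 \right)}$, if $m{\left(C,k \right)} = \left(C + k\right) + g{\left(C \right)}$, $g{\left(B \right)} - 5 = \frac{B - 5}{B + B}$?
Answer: $- \frac{2581}{12} \approx -215.08$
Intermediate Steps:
$l{\left(W,b \right)} = \frac{1}{24}$
$g{\left(B \right)} = 5 + \frac{-5 + B}{2 B}$ ($g{\left(B \right)} = 5 + \frac{B - 5}{B + B} = 5 + \frac{-5 + B}{2 B}$)
$Z{\left(p,r \right)} = - \frac{p}{4}$
$M{\left(w,u \right)} = w$ ($M{\left(w,u \right)} = w + 0 = w$)
$m{\left(C,k \right)} = C + k + \frac{-5 + 11 C}{2 C}$ ($m{\left(C,k \right)} = \left(C + k\right) + \frac{-5 + 11 C}{2 C} = C + k + \frac{-5 + 11 C}{2 C}$)
$l{\left(99,-72 \right)} - m{\left(M{\left(-4,Z{\left(1,-1 \right)} \right)},213 \right)} = \frac{1}{24} - \left(\frac{11}{2} - 4 + 213 - \frac{5}{2 \left(-4\right)}\right) = \frac{1}{24} - \left(\frac{11}{2} - 4 + 213 - - \frac{5}{8}\right) = \frac{1}{24} - \left(\frac{11}{2} - 4 + 213 + \frac{5}{8}\right) = \frac{1}{24} - \frac{1721}{8} = - \frac{2581}{12}$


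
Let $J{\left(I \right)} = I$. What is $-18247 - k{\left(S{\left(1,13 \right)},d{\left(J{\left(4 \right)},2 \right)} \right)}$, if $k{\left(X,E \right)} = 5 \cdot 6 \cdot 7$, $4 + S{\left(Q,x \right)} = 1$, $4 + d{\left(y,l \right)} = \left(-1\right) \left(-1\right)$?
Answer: $-18457$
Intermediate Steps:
$d{\left(y,l \right)} = -3$ ($d{\left(y,l \right)} = -4 - -1 = -4 + 1 = -3$)
$S{\left(Q,x \right)} = -3$ ($S{\left(Q,x \right)} = -4 + 1 = -3$)
$k{\left(X,E \right)} = 210$ ($k{\left(X,E \right)} = 30 \cdot 7 = 210$)
$-18247 - k{\left(S{\left(1,13 \right)},d{\left(J{\left(4 \right)},2 \right)} \right)} = -18247 - 210 = -18457$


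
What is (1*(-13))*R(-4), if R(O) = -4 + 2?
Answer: 26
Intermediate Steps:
R(O) = -2
(1*(-13))*R(-4) = (1*(-13))*(-2) = -13*(-2) = 26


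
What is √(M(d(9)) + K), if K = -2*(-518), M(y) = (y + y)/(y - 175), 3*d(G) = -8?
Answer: 6*√8175687/533 ≈ 32.187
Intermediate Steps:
d(G) = -8/3 (d(G) = (⅓)*(-8) = -8/3)
M(y) = 2*y/(-175 + y) (M(y) = (2*y)/(-175 + y) = 2*y/(-175 + y))
K = 1036
√(M(d(9)) + K) = √(2*(-8/3)/(-175 - 8/3) + 1036) = √(2*(-8/3)/(-533/3) + 1036) = √(2*(-8/3)*(-3/533) + 1036) = √(16/533 + 1036) = √(552204/533) = 6*√8175687/533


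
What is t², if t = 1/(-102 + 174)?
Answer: 1/5184 ≈ 0.00019290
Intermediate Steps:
t = 1/72 ≈ 0.013889
t² = (1/72)² = 1/5184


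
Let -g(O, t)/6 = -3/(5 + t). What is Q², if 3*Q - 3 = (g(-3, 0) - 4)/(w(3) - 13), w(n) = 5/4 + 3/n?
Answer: 426409/416025 ≈ 1.0250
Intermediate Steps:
w(n) = 5/4 + 3/n (w(n) = 5*(¼) + 3/n = 5/4 + 3/n)
g(O, t) = 18/(5 + t) (g(O, t) = -(-18)/((5 + t)*1) = -(-18)/(5 + t) = 18/(5 + t))
Q = 653/645 (Q = 1 + ((18/(5 + 0) - 4)/((5/4 + 3/3) - 13))/3 = 1 + ((18/5 - 4)/((5/4 + 3*(⅓)) - 13))/3 = 1 + ((18*(⅕) - 4)/((5/4 + 1) - 13))/3 = 1 + ((18/5 - 4)/(9/4 - 13))/3 = 1 + (-2/(5*(-43/4)))/3 = 1 + (-⅖*(-4/43))/3 = 1 + (⅓)*(8/215) = 1 + 8/645 = 653/645 ≈ 1.0124)
Q² = (653/645)² = 426409/416025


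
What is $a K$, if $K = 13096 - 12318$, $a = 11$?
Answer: $8558$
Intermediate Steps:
$K = 778$
$a K = 11 \cdot 778 = 8558$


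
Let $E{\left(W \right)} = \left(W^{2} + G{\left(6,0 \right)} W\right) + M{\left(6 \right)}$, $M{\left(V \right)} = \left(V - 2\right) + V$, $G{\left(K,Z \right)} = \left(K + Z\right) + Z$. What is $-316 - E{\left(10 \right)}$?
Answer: $-486$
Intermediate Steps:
$G{\left(K,Z \right)} = K + 2 Z$
$M{\left(V \right)} = -2 + 2 V$ ($M{\left(V \right)} = \left(-2 + V\right) + V = -2 + 2 V$)
$E{\left(W \right)} = 10 + W^{2} + 6 W$ ($E{\left(W \right)} = \left(W^{2} + \left(6 + 2 \cdot 0\right) W\right) + \left(-2 + 2 \cdot 6\right) = \left(W^{2} + \left(6 + 0\right) W\right) + \left(-2 + 12\right) = \left(W^{2} + 6 W\right) + 10 = 10 + W^{2} + 6 W$)
$-316 - E{\left(10 \right)} = -316 - \left(10 + 10^{2} + 6 \cdot 10\right) = -316 - \left(10 + 100 + 60\right) = -316 - 170 = -486$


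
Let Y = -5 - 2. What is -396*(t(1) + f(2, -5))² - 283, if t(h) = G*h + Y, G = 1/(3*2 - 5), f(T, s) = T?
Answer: -6619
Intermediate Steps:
Y = -7
G = 1 (G = 1/(6 - 5) = 1/1 = 1)
t(h) = -7 + h (t(h) = 1*h - 7 = h - 7 = -7 + h)
-396*(t(1) + f(2, -5))² - 283 = -396*((-7 + 1) + 2)² - 283 = -396*(-6 + 2)² - 283 = -396*(-4)² - 283 = -396*16 - 283 = -6336 - 283 = -6619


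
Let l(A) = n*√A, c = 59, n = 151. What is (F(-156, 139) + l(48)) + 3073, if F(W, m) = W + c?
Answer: 2976 + 604*√3 ≈ 4022.2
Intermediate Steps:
l(A) = 151*√A
F(W, m) = 59 + W (F(W, m) = W + 59 = 59 + W)
(F(-156, 139) + l(48)) + 3073 = ((59 - 156) + 151*√48) + 3073 = (-97 + 151*(4*√3)) + 3073 = (-97 + 604*√3) + 3073 = 2976 + 604*√3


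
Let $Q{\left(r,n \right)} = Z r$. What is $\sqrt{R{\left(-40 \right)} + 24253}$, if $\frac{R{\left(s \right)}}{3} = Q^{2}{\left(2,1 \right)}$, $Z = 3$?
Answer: $\sqrt{24361} \approx 156.08$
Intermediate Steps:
$Q{\left(r,n \right)} = 3 r$
$R{\left(s \right)} = 108$ ($R{\left(s \right)} = 3 \left(3 \cdot 2\right)^{2} = 3 \cdot 6^{2} = 3 \cdot 36 = 108$)
$\sqrt{R{\left(-40 \right)} + 24253} = \sqrt{108 + 24253} = \sqrt{24361}$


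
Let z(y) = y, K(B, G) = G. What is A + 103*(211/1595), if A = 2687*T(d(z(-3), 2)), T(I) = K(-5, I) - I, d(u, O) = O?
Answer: 21733/1595 ≈ 13.626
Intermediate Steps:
T(I) = 0 (T(I) = I - I = 0)
A = 0 (A = 2687*0 = 0)
A + 103*(211/1595) = 0 + 103*(211/1595) = 0 + 21733/1595 = 21733/1595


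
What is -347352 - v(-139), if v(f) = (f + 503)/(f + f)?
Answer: -48281746/139 ≈ -3.4735e+5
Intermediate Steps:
v(f) = (503 + f)/(2*f) (v(f) = (503 + f)/((2*f)) = (503 + f)*(1/(2*f)) = (503 + f)/(2*f))
-347352 - v(-139) = -347352 - (503 - 139)/(2*(-139)) = -347352 - (-1)*364/(2*139) = -347352 - 1*(-182/139) = -347352 + 182/139 = -48281746/139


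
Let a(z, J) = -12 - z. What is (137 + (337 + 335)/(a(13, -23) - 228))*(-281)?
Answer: -9550909/253 ≈ -37751.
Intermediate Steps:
(137 + (337 + 335)/(a(13, -23) - 228))*(-281) = (137 + (337 + 335)/((-12 - 1*13) - 228))*(-281) = (137 + 672/((-12 - 13) - 228))*(-281) = (137 + 672/(-25 - 228))*(-281) = (137 + 672/(-253))*(-281) = (137 + 672*(-1/253))*(-281) = (137 - 672/253)*(-281) = (33989/253)*(-281) = -9550909/253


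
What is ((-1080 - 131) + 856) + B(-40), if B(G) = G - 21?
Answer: -416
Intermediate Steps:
B(G) = -21 + G
((-1080 - 131) + 856) + B(-40) = ((-1080 - 131) + 856) + (-21 - 40) = (-1211 + 856) - 61 = -355 - 61 = -416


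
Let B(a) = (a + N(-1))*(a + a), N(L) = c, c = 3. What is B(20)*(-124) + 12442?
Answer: -101638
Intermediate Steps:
N(L) = 3
B(a) = 2*a*(3 + a) (B(a) = (a + 3)*(a + a) = (3 + a)*(2*a) = 2*a*(3 + a))
B(20)*(-124) + 12442 = (2*20*(3 + 20))*(-124) + 12442 = (2*20*23)*(-124) + 12442 = 920*(-124) + 12442 = -114080 + 12442 = -101638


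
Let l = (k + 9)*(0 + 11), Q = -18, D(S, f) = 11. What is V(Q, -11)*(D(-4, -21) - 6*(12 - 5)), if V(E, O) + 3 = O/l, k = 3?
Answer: 1147/12 ≈ 95.583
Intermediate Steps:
l = 132 (l = (3 + 9)*(0 + 11) = 12*11 = 132)
V(E, O) = -3 + O/132
V(Q, -11)*(D(-4, -21) - 6*(12 - 5)) = (-3 + (1/132)*(-11))*(11 - 6*(12 - 5)) = (-3 - 1/12)*(11 - 6*7) = -37*(11 - 42)/12 = -37/12*(-31) = 1147/12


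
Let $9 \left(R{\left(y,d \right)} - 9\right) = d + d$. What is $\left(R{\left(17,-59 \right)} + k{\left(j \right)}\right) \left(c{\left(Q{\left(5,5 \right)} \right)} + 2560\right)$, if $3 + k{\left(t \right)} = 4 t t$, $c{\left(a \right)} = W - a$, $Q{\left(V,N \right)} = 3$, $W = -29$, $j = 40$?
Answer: $\frac{145451008}{9} \approx 1.6161 \cdot 10^{7}$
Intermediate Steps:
$R{\left(y,d \right)} = 9 + \frac{2 d}{9}$ ($R{\left(y,d \right)} = 9 + \frac{d + d}{9} = 9 + \frac{2 d}{9}$)
$c{\left(a \right)} = -29 - a$
$k{\left(t \right)} = -3 + 4 t^{2}$ ($k{\left(t \right)} = -3 + 4 t t = -3 + 4 t^{2}$)
$\left(R{\left(17,-59 \right)} + k{\left(j \right)}\right) \left(c{\left(Q{\left(5,5 \right)} \right)} + 2560\right) = \left(\left(9 + \frac{2}{9} \left(-59\right)\right) - \left(3 - 4 \cdot 40^{2}\right)\right) \left(\left(-29 - 3\right) + 2560\right) = \left(\left(9 - \frac{118}{9}\right) + \left(-3 + 4 \cdot 1600\right)\right) \left(\left(-29 - 3\right) + 2560\right) = \left(- \frac{37}{9} + \left(-3 + 6400\right)\right) \left(-32 + 2560\right) = \left(- \frac{37}{9} + 6397\right) 2528 = \frac{57536}{9} \cdot 2528 = \frac{145451008}{9}$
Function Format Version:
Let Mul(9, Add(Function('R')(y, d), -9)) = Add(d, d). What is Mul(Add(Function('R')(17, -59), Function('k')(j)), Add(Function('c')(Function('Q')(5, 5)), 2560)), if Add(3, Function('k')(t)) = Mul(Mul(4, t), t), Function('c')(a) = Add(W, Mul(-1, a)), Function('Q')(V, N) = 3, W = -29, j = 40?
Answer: Rational(145451008, 9) ≈ 1.6161e+7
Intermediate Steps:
Function('R')(y, d) = Add(9, Mul(Rational(2, 9), d)) (Function('R')(y, d) = Add(9, Mul(Rational(1, 9), Add(d, d))) = Add(9, Mul(Rational(1, 9), Mul(2, d))) = Add(9, Mul(Rational(2, 9), d)))
Function('c')(a) = Add(-29, Mul(-1, a))
Function('k')(t) = Add(-3, Mul(4, Pow(t, 2))) (Function('k')(t) = Add(-3, Mul(Mul(4, t), t)) = Add(-3, Mul(4, Pow(t, 2))))
Mul(Add(Function('R')(17, -59), Function('k')(j)), Add(Function('c')(Function('Q')(5, 5)), 2560)) = Mul(Add(Add(9, Mul(Rational(2, 9), -59)), Add(-3, Mul(4, Pow(40, 2)))), Add(Add(-29, Mul(-1, 3)), 2560)) = Mul(Add(Add(9, Rational(-118, 9)), Add(-3, Mul(4, 1600))), Add(Add(-29, -3), 2560)) = Mul(Add(Rational(-37, 9), Add(-3, 6400)), Add(-32, 2560)) = Mul(Add(Rational(-37, 9), 6397), 2528) = Mul(Rational(57536, 9), 2528) = Rational(145451008, 9)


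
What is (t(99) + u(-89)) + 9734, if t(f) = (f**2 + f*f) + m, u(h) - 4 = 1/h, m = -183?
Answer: 2594972/89 ≈ 29157.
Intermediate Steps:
u(h) = 4 + 1/h
t(f) = -183 + 2*f**2 (t(f) = (f**2 + f*f) - 183 = (f**2 + f**2) - 183 = 2*f**2 - 183 = -183 + 2*f**2)
(t(99) + u(-89)) + 9734 = ((-183 + 2*99**2) + (4 + 1/(-89))) + 9734 = ((-183 + 2*9801) + (4 - 1/89)) + 9734 = ((-183 + 19602) + 355/89) + 9734 = (19419 + 355/89) + 9734 = 1728646/89 + 9734 = 2594972/89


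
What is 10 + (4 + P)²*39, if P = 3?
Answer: 1921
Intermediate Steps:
10 + (4 + P)²*39 = 10 + (4 + 3)²*39 = 10 + 7²*39 = 10 + 49*39 = 10 + 1911 = 1921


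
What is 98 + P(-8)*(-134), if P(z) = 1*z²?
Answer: -8478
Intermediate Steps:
P(z) = z²
98 + P(-8)*(-134) = 98 + (-8)²*(-134) = 98 + 64*(-134) = 98 - 8576 = -8478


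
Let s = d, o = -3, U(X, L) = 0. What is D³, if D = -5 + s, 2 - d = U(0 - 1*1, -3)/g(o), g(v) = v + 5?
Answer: -27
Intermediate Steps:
g(v) = 5 + v
d = 2 (d = 2 - 0/(5 - 3) = 2 - 0/2 = 2 - 1*0 = 2 + 0 = 2)
s = 2
D = -3 (D = -5 + 2 = -3)
D³ = (-3)³ = -27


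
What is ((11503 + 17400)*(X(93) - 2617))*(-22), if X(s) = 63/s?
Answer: 51572547796/31 ≈ 1.6636e+9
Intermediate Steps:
((11503 + 17400)*(X(93) - 2617))*(-22) = ((11503 + 17400)*(63/93 - 2617))*(-22) = (28903*(63*(1/93) - 2617))*(-22) = (28903*(21/31 - 2617))*(-22) = (28903*(-81106/31))*(-22) = -2344206718/31*(-22) = 51572547796/31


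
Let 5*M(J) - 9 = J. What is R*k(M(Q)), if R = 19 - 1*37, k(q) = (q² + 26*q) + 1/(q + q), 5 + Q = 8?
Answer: -123063/100 ≈ -1230.6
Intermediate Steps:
Q = 3 (Q = -5 + 8 = 3)
M(J) = 9/5 + J/5
k(q) = q² + 1/(2*q) + 26*q (k(q) = (q² + 26*q) + 1/(2*q) = q² + 1/(2*q) + 26*q)
R = -18 (R = 19 - 37 = -18)
R*k(M(Q)) = -18*((9/5 + (⅕)*3)² + 1/(2*(9/5 + (⅕)*3)) + 26*(9/5 + (⅕)*3)) = -18*((9/5 + ⅗)² + 1/(2*(9/5 + ⅗)) + 26*(9/5 + ⅗)) = -18*((12/5)² + 1/(2*(12/5)) + 26*(12/5)) = -18*(144/25 + (½)*(5/12) + 312/5) = -18*(144/25 + 5/24 + 312/5) = -18*41021/600 = -123063/100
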